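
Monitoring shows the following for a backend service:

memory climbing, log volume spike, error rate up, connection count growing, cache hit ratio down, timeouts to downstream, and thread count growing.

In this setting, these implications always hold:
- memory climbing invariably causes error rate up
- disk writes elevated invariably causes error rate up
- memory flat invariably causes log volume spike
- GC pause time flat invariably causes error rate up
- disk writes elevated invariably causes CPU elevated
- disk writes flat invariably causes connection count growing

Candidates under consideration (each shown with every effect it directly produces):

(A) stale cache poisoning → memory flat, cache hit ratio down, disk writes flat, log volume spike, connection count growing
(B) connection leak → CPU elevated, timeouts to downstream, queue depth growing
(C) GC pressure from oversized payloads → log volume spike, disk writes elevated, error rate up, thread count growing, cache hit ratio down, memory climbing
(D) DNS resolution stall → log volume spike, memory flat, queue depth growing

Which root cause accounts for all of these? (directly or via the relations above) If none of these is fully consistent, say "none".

none

Per-candidate check:
(A) stale cache poisoning — fails on memory climbing, error rate up, timeouts to downstream, thread count growing (predicts memory flat, not memory climbing)
(B) connection leak — memory climbing NO; log volume spike NO; error rate up NO; connection count growing NO; cache hit ratio down NO; timeouts to downstream yes; thread count growing NO
(C) GC pressure from oversized payloads — does not account for connection count growing, timeouts to downstream
(D) DNS resolution stall — fails on memory climbing, error rate up, connection count growing, cache hit ratio down, timeouts to downstream, thread count growing (predicts memory flat, not memory climbing)
Every candidate fails on at least one observation.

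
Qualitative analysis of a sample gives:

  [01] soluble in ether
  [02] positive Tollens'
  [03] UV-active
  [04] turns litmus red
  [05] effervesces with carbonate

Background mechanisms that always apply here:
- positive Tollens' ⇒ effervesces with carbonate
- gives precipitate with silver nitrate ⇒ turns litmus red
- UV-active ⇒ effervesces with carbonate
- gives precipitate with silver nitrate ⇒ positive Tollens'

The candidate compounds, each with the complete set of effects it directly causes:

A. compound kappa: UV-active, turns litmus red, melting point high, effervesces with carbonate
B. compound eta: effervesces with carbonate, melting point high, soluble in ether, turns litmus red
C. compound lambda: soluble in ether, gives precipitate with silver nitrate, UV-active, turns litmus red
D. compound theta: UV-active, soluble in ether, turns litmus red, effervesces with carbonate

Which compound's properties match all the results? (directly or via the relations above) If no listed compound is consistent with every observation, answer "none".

C

Per-candidate check:
(A) compound kappa — soluble in ether -; positive Tollens' -; UV-active +; turns litmus red +; effervesces with carbonate +
(B) compound eta — does not account for positive Tollens', UV-active
(C) compound lambda — soluble in ether +; positive Tollens' + (by gives precipitate with silver nitrate → positive Tollens'); UV-active +; turns litmus red +; effervesces with carbonate + (by UV-active → effervesces with carbonate)
(D) compound theta — does not account for positive Tollens'
(C) alone accounts for all the evidence.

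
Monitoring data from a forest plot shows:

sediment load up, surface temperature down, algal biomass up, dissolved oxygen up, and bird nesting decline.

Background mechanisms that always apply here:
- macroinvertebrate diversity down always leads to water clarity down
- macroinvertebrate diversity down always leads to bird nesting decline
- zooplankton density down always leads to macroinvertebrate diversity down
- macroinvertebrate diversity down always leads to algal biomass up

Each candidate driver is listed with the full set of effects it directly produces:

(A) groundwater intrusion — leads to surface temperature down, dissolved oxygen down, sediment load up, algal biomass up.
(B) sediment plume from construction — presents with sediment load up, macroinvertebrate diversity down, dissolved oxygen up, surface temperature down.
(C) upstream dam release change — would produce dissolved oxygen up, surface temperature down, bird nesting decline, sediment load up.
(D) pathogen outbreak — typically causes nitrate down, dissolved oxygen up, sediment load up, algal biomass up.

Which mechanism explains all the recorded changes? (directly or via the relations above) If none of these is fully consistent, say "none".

Per-candidate check:
(A) groundwater intrusion — fails on dissolved oxygen up, bird nesting decline (predicts dissolved oxygen down, not dissolved oxygen up)
(B) sediment plume from construction — accounts for every observation (algal biomass up by macroinvertebrate diversity down → algal biomass up)
(C) upstream dam release change — sediment load up +; surface temperature down +; algal biomass up -; dissolved oxygen up +; bird nesting decline +
(D) pathogen outbreak — sediment load up +; surface temperature down -; algal biomass up +; dissolved oxygen up +; bird nesting decline -
Only (B) is consistent with every observation.

B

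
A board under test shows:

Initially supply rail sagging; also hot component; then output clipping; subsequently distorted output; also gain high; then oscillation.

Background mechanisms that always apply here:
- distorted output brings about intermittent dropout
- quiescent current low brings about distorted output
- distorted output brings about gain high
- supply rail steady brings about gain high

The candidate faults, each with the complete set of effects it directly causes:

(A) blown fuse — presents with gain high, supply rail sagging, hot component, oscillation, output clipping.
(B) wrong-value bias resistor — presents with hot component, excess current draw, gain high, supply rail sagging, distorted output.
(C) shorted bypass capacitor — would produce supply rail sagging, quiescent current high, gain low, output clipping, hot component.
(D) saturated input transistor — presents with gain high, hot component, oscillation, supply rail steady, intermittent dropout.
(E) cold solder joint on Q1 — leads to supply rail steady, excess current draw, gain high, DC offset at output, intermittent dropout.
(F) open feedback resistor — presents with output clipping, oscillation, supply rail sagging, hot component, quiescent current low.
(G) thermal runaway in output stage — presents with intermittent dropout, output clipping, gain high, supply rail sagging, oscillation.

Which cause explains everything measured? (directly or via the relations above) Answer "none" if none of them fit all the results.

F

Per-candidate check:
(A) blown fuse — does not account for distorted output
(B) wrong-value bias resistor — does not account for output clipping, oscillation
(C) shorted bypass capacitor — supply rail sagging match; hot component match; output clipping match; distorted output miss; gain high miss; oscillation miss
(D) saturated input transistor — supply rail sagging miss; hot component match; output clipping miss; distorted output miss; gain high match; oscillation match
(E) cold solder joint on Q1 — supply rail sagging miss; hot component miss; output clipping miss; distorted output miss; gain high match; oscillation miss
(F) open feedback resistor — accounts for every observation (distorted output through quiescent current low → distorted output)
(G) thermal runaway in output stage — supply rail sagging match; hot component miss; output clipping match; distorted output miss; gain high match; oscillation match
(F) alone accounts for all the evidence.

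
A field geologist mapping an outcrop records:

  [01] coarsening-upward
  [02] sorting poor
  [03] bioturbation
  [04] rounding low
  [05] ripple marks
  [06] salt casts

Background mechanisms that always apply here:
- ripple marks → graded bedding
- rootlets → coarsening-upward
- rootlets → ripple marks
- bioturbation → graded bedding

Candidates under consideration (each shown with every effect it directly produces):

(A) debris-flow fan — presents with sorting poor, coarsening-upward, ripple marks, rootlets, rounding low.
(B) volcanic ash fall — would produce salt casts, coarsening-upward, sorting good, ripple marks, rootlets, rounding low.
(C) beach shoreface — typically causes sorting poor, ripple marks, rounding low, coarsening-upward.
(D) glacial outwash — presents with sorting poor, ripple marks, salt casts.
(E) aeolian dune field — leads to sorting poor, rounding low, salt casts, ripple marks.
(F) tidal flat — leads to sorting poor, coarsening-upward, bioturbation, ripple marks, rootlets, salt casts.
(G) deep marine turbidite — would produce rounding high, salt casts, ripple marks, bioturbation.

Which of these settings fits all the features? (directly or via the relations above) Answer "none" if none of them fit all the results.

none

For each candidate, compare predicted effects to what was observed:
(A) debris-flow fan — does not account for bioturbation, salt casts
(B) volcanic ash fall — fails on sorting poor, bioturbation (predicts sorting good, not sorting poor)
(C) beach shoreface — coarsening-upward yes; sorting poor yes; bioturbation NO; rounding low yes; ripple marks yes; salt casts NO
(D) glacial outwash — does not account for coarsening-upward, bioturbation, rounding low
(E) aeolian dune field — does not account for coarsening-upward, bioturbation
(F) tidal flat — coarsening-upward yes; sorting poor yes; bioturbation yes; rounding low NO; ripple marks yes; salt casts yes
(G) deep marine turbidite — coarsening-upward NO; sorting poor NO; bioturbation yes; rounding low NO; ripple marks yes; salt casts yes
None of the listed candidates fits everything.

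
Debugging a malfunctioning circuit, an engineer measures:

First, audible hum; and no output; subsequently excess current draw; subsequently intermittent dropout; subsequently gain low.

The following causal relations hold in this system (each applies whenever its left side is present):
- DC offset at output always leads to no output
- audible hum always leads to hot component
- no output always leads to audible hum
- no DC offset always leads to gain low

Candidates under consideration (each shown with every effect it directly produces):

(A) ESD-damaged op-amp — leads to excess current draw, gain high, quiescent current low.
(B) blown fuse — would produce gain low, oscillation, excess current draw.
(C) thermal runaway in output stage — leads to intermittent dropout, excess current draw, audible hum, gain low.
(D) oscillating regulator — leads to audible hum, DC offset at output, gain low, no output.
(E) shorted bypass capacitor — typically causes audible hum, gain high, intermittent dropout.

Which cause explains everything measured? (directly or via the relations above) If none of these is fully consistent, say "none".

Per-candidate check:
(A) ESD-damaged op-amp — audible hum ✗; no output ✗; excess current draw ✓; intermittent dropout ✗; gain low ✗
(B) blown fuse — does not account for audible hum, no output, intermittent dropout
(C) thermal runaway in output stage — does not account for no output
(D) oscillating regulator — does not account for excess current draw, intermittent dropout
(E) shorted bypass capacitor — fails on no output, excess current draw, gain low (predicts gain high, not gain low)
No candidate is consistent with all observations.

none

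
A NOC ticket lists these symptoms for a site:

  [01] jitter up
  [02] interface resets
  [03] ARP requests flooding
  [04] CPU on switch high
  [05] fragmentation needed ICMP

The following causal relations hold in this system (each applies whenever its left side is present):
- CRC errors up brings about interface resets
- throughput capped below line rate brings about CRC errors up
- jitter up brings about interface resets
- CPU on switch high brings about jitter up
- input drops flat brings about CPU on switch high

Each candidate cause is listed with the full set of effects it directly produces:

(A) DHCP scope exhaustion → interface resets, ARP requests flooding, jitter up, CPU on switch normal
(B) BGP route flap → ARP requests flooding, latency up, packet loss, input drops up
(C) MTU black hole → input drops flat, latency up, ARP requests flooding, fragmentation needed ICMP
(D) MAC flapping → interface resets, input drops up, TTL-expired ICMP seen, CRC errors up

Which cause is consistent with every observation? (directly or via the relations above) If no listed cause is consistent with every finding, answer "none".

Per-candidate check:
(A) DHCP scope exhaustion — jitter up yes; interface resets yes; ARP requests flooding yes; CPU on switch high NO; fragmentation needed ICMP NO
(B) BGP route flap — does not account for jitter up, interface resets, CPU on switch high, fragmentation needed ICMP
(C) MTU black hole — jitter up yes (by input drops flat → CPU on switch high → jitter up); interface resets yes (by input drops flat → CPU on switch high → jitter up → interface resets); ARP requests flooding yes; CPU on switch high yes (by input drops flat → CPU on switch high); fragmentation needed ICMP yes
(D) MAC flapping — jitter up NO; interface resets yes; ARP requests flooding NO; CPU on switch high NO; fragmentation needed ICMP NO
Only (C) is consistent with every observation.

C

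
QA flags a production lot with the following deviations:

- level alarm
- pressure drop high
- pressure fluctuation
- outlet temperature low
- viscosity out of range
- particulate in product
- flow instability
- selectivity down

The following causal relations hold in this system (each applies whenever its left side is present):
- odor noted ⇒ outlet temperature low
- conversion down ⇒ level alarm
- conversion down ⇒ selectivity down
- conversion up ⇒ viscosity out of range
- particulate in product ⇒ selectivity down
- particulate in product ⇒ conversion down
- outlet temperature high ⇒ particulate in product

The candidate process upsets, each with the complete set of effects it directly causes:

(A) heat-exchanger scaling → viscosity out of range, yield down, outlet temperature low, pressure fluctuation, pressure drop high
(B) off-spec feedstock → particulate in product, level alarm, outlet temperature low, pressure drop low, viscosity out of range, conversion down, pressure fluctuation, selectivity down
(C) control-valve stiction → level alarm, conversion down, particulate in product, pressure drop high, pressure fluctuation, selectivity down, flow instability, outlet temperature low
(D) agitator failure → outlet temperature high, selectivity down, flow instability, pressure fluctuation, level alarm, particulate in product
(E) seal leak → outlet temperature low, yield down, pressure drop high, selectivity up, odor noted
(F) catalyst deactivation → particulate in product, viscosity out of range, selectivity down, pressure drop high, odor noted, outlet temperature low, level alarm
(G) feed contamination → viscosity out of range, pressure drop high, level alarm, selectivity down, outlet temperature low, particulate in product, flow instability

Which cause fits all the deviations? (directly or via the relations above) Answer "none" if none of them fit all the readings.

For each candidate, compare predicted effects to what was observed:
(A) heat-exchanger scaling — does not account for level alarm, particulate in product, flow instability, selectivity down
(B) off-spec feedstock — level alarm ✓; pressure drop high ✗; pressure fluctuation ✓; outlet temperature low ✓; viscosity out of range ✓; particulate in product ✓; flow instability ✗; selectivity down ✓
(C) control-valve stiction — level alarm ✓; pressure drop high ✓; pressure fluctuation ✓; outlet temperature low ✓; viscosity out of range ✗; particulate in product ✓; flow instability ✓; selectivity down ✓
(D) agitator failure — fails on pressure drop high, outlet temperature low, viscosity out of range (predicts outlet temperature high, not outlet temperature low)
(E) seal leak — fails on level alarm, pressure fluctuation, viscosity out of range, particulate in product, flow instability, selectivity down (predicts selectivity up, not selectivity down)
(F) catalyst deactivation — level alarm ✓; pressure drop high ✓; pressure fluctuation ✗; outlet temperature low ✓; viscosity out of range ✓; particulate in product ✓; flow instability ✗; selectivity down ✓
(G) feed contamination — level alarm ✓; pressure drop high ✓; pressure fluctuation ✗; outlet temperature low ✓; viscosity out of range ✓; particulate in product ✓; flow instability ✓; selectivity down ✓
None of the listed candidates fits everything.

none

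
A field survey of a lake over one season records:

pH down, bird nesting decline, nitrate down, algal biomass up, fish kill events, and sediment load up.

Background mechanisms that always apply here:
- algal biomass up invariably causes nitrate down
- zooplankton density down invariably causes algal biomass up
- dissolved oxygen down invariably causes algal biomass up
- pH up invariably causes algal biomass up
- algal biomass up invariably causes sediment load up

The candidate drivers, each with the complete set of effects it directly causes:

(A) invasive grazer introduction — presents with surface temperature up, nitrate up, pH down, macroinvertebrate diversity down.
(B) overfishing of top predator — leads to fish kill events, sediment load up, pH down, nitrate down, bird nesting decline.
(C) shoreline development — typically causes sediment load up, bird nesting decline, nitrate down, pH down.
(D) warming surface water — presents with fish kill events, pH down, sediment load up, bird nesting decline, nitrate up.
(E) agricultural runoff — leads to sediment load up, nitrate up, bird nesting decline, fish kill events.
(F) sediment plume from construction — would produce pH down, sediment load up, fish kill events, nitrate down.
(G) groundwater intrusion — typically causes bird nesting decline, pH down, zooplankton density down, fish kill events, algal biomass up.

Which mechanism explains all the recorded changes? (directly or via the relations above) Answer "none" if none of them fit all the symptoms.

G

For each candidate, compare predicted effects to what was observed:
(A) invasive grazer introduction — pH down match; bird nesting decline miss; nitrate down miss; algal biomass up miss; fish kill events miss; sediment load up miss
(B) overfishing of top predator — does not account for algal biomass up
(C) shoreline development — does not account for algal biomass up, fish kill events
(D) warming surface water — pH down match; bird nesting decline match; nitrate down miss; algal biomass up miss; fish kill events match; sediment load up match
(E) agricultural runoff — pH down miss; bird nesting decline match; nitrate down miss; algal biomass up miss; fish kill events match; sediment load up match
(F) sediment plume from construction — pH down match; bird nesting decline miss; nitrate down match; algal biomass up miss; fish kill events match; sediment load up match
(G) groundwater intrusion — accounts for every observation (nitrate down via algal biomass up → nitrate down)
(G) alone accounts for all the evidence.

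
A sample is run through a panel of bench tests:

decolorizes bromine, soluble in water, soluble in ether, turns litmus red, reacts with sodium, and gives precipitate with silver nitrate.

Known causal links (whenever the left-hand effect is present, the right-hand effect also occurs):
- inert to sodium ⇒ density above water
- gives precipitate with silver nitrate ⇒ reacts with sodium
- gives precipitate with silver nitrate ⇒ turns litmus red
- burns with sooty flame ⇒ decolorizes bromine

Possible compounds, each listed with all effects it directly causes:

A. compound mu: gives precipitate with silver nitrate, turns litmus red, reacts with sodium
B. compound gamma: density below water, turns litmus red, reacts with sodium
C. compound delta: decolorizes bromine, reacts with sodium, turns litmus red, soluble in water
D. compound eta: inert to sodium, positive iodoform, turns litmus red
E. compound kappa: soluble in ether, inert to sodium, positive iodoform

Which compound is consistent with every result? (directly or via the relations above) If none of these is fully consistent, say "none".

none

Testing each hypothesis:
(A) compound mu — decolorizes bromine NO; soluble in water NO; soluble in ether NO; turns litmus red yes; reacts with sodium yes; gives precipitate with silver nitrate yes
(B) compound gamma — does not account for decolorizes bromine, soluble in water, soluble in ether, gives precipitate with silver nitrate
(C) compound delta — decolorizes bromine yes; soluble in water yes; soluble in ether NO; turns litmus red yes; reacts with sodium yes; gives precipitate with silver nitrate NO
(D) compound eta — decolorizes bromine NO; soluble in water NO; soluble in ether NO; turns litmus red yes; reacts with sodium NO; gives precipitate with silver nitrate NO
(E) compound kappa — fails on decolorizes bromine, soluble in water, turns litmus red, reacts with sodium, gives precipitate with silver nitrate (predicts inert to sodium, not reacts with sodium)
None of the listed candidates fits everything.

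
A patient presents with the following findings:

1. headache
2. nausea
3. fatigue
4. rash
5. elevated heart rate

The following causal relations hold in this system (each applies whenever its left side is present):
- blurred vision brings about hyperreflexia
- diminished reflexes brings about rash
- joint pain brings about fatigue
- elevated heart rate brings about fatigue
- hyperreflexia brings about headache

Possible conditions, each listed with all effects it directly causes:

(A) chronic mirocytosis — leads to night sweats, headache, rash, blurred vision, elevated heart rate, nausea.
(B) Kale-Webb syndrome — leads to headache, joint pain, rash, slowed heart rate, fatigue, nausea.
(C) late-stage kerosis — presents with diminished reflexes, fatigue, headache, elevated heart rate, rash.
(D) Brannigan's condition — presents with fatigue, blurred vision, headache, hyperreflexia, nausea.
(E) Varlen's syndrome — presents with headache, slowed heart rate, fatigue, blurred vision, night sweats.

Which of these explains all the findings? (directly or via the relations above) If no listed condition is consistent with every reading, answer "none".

Per-candidate check:
(A) chronic mirocytosis — headache +; nausea +; fatigue + (via elevated heart rate → fatigue); rash +; elevated heart rate +
(B) Kale-Webb syndrome — headache +; nausea +; fatigue +; rash +; elevated heart rate -
(C) late-stage kerosis — does not account for nausea
(D) Brannigan's condition — headache +; nausea +; fatigue +; rash -; elevated heart rate -
(E) Varlen's syndrome — fails on nausea, rash, elevated heart rate (predicts slowed heart rate, not elevated heart rate)
(A) is the only candidate with no mismatches.

A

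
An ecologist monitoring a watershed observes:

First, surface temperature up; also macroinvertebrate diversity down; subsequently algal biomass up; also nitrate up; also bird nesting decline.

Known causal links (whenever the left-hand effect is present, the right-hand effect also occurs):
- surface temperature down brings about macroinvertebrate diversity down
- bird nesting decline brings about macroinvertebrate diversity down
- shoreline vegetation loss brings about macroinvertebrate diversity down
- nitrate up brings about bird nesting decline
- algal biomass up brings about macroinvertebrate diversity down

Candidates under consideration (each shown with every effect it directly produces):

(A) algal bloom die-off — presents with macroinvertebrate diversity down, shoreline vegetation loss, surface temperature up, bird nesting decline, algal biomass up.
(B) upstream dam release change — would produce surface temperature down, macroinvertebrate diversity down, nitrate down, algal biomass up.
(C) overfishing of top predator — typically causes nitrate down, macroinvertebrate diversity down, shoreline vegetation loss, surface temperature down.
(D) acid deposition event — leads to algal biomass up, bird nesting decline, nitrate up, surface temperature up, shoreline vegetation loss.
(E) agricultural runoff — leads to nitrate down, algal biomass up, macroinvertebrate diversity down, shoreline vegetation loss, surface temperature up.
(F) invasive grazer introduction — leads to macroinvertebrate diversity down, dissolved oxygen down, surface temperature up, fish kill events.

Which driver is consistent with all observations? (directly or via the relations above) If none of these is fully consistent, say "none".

Checking each candidate against the observations:
(A) algal bloom die-off — surface temperature up yes; macroinvertebrate diversity down yes; algal biomass up yes; nitrate up NO; bird nesting decline yes
(B) upstream dam release change — surface temperature up NO; macroinvertebrate diversity down yes; algal biomass up yes; nitrate up NO; bird nesting decline NO
(C) overfishing of top predator — surface temperature up NO; macroinvertebrate diversity down yes; algal biomass up NO; nitrate up NO; bird nesting decline NO
(D) acid deposition event — accounts for every observation (macroinvertebrate diversity down via bird nesting decline → macroinvertebrate diversity down)
(E) agricultural runoff — fails on nitrate up, bird nesting decline (predicts nitrate down, not nitrate up)
(F) invasive grazer introduction — surface temperature up yes; macroinvertebrate diversity down yes; algal biomass up NO; nitrate up NO; bird nesting decline NO
(D) is the only candidate with no mismatches.

D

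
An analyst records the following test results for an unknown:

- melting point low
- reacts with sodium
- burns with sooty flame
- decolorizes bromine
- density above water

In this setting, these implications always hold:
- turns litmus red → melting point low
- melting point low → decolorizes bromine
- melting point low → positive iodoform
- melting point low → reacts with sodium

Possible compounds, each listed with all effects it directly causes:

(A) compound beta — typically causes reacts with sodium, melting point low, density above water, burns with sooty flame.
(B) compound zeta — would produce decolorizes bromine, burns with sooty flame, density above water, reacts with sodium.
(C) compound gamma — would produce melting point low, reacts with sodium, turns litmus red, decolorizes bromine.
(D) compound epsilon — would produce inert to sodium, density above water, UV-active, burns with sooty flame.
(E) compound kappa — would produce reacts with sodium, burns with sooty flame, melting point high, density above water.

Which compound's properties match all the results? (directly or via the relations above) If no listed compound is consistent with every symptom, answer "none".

A

Per-candidate check:
(A) compound beta — accounts for every observation (decolorizes bromine through melting point low → decolorizes bromine)
(B) compound zeta — does not account for melting point low
(C) compound gamma — melting point low +; reacts with sodium +; burns with sooty flame -; decolorizes bromine +; density above water -
(D) compound epsilon — melting point low -; reacts with sodium -; burns with sooty flame +; decolorizes bromine -; density above water +
(E) compound kappa — fails on melting point low, decolorizes bromine (predicts melting point high, not melting point low)
Only (A) is consistent with every observation.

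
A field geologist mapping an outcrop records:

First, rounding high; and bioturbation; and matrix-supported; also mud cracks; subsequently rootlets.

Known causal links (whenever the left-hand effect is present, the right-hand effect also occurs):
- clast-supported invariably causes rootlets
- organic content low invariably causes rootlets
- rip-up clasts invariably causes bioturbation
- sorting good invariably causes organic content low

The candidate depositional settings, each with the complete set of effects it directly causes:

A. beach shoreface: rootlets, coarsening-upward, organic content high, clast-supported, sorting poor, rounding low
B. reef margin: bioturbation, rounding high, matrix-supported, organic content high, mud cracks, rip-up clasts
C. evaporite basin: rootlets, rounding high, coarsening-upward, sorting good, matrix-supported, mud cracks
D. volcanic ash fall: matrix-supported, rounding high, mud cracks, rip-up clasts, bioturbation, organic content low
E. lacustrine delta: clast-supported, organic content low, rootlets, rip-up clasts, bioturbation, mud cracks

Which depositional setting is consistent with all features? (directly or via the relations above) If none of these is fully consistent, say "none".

For each candidate, compare predicted effects to what was observed:
(A) beach shoreface — fails on rounding high, bioturbation, matrix-supported, mud cracks (predicts rounding low, not rounding high; predicts clast-supported, not matrix-supported)
(B) reef margin — rounding high +; bioturbation +; matrix-supported +; mud cracks +; rootlets -
(C) evaporite basin — does not account for bioturbation
(D) volcanic ash fall — accounts for every observation (rootlets through organic content low → rootlets)
(E) lacustrine delta — rounding high -; bioturbation +; matrix-supported -; mud cracks +; rootlets +
(D) alone accounts for all the evidence.

D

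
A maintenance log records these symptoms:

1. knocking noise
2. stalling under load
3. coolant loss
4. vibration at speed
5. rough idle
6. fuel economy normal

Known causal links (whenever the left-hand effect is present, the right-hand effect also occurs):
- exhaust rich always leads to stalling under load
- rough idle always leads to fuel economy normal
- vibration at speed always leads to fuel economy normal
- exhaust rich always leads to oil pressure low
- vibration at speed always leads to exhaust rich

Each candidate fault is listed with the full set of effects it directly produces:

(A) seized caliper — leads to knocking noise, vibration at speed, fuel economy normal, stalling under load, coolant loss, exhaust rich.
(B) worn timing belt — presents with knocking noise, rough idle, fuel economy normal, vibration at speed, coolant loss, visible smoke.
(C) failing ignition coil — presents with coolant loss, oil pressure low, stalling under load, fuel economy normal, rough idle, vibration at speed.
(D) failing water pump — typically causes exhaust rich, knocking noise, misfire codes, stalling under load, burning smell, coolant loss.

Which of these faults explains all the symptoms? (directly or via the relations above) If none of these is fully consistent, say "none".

For each candidate, compare predicted effects to what was observed:
(A) seized caliper — knocking noise ✓; stalling under load ✓; coolant loss ✓; vibration at speed ✓; rough idle ✗; fuel economy normal ✓
(B) worn timing belt — knocking noise ✓; stalling under load ✓ (via vibration at speed → exhaust rich → stalling under load); coolant loss ✓; vibration at speed ✓; rough idle ✓; fuel economy normal ✓
(C) failing ignition coil — knocking noise ✗; stalling under load ✓; coolant loss ✓; vibration at speed ✓; rough idle ✓; fuel economy normal ✓
(D) failing water pump — does not account for vibration at speed, rough idle, fuel economy normal
(B) alone accounts for all the evidence.

B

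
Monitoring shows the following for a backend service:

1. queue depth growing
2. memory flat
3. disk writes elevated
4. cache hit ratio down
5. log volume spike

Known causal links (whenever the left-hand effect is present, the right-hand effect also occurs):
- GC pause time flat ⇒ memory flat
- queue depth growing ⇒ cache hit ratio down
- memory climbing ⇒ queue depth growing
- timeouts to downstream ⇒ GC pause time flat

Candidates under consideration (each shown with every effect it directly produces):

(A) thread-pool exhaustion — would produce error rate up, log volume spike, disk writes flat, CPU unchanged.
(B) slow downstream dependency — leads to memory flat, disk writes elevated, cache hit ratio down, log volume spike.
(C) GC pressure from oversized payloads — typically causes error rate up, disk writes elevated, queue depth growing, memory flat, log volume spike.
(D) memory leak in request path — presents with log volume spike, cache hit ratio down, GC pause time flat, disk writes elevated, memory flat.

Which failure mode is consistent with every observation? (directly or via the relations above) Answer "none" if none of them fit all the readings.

Testing each hypothesis:
(A) thread-pool exhaustion — queue depth growing -; memory flat -; disk writes elevated -; cache hit ratio down -; log volume spike +
(B) slow downstream dependency — does not account for queue depth growing
(C) GC pressure from oversized payloads — queue depth growing +; memory flat +; disk writes elevated +; cache hit ratio down + (through queue depth growing → cache hit ratio down); log volume spike +
(D) memory leak in request path — queue depth growing -; memory flat +; disk writes elevated +; cache hit ratio down +; log volume spike +
(C) alone accounts for all the evidence.

C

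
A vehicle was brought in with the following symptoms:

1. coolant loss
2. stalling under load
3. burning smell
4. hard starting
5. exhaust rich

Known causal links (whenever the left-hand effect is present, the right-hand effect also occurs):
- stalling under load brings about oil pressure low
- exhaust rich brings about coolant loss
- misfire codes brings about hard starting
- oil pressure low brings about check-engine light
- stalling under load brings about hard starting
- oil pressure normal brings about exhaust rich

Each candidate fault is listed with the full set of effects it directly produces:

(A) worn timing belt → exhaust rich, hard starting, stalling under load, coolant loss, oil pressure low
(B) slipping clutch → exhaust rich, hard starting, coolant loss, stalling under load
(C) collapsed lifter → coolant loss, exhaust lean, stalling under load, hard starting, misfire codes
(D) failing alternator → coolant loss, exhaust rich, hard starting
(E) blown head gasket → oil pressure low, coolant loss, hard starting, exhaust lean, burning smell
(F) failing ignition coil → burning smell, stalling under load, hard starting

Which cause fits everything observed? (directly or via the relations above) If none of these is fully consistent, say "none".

none

For each candidate, compare predicted effects to what was observed:
(A) worn timing belt — coolant loss yes; stalling under load yes; burning smell NO; hard starting yes; exhaust rich yes
(B) slipping clutch — does not account for burning smell
(C) collapsed lifter — coolant loss yes; stalling under load yes; burning smell NO; hard starting yes; exhaust rich NO
(D) failing alternator — coolant loss yes; stalling under load NO; burning smell NO; hard starting yes; exhaust rich yes
(E) blown head gasket — coolant loss yes; stalling under load NO; burning smell yes; hard starting yes; exhaust rich NO
(F) failing ignition coil — coolant loss NO; stalling under load yes; burning smell yes; hard starting yes; exhaust rich NO
None of the listed candidates fits everything.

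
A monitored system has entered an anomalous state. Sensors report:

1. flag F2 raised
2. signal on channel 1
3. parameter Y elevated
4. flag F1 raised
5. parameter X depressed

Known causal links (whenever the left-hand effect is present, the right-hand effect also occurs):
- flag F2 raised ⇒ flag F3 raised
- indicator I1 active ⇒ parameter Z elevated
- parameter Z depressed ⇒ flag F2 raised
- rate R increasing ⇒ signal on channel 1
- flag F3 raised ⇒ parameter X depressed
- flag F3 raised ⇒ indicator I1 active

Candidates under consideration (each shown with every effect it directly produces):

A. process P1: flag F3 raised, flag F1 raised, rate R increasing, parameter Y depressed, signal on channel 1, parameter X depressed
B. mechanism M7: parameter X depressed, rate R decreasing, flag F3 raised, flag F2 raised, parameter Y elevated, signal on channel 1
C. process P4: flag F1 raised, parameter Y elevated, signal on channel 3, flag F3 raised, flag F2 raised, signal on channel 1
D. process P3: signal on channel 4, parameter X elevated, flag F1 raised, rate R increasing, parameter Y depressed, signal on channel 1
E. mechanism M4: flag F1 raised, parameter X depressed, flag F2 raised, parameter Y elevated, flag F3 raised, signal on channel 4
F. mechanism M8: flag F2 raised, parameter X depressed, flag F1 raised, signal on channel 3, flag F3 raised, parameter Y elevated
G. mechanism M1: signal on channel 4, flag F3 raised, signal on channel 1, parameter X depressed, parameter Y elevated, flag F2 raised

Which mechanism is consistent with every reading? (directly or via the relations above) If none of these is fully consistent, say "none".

C

Checking each candidate against the observations:
(A) process P1 — fails on flag F2 raised, parameter Y elevated (predicts parameter Y depressed, not parameter Y elevated)
(B) mechanism M7 — does not account for flag F1 raised
(C) process P4 — accounts for every observation (parameter X depressed via flag F3 raised → parameter X depressed)
(D) process P3 — fails on flag F2 raised, parameter Y elevated, parameter X depressed (predicts parameter Y depressed, not parameter Y elevated; predicts parameter X elevated, not parameter X depressed)
(E) mechanism M4 — does not account for signal on channel 1
(F) mechanism M8 — does not account for signal on channel 1
(G) mechanism M1 — flag F2 raised ✓; signal on channel 1 ✓; parameter Y elevated ✓; flag F1 raised ✗; parameter X depressed ✓
(C) alone accounts for all the evidence.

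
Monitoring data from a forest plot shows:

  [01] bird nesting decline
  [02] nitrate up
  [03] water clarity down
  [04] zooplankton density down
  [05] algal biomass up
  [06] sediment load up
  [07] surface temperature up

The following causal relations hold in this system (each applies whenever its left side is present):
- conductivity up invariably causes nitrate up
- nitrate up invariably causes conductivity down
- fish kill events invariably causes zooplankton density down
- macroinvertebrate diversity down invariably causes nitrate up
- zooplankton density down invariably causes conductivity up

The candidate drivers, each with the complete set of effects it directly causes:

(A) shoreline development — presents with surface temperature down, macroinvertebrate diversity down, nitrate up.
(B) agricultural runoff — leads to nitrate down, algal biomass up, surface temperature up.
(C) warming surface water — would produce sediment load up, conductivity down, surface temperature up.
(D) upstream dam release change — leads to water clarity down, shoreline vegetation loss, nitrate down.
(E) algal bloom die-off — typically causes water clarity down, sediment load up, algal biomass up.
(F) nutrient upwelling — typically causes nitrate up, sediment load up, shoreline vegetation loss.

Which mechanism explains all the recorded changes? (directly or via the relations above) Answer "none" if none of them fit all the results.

Checking each candidate against the observations:
(A) shoreline development — fails on bird nesting decline, water clarity down, zooplankton density down, algal biomass up, sediment load up, surface temperature up (predicts surface temperature down, not surface temperature up)
(B) agricultural runoff — fails on bird nesting decline, nitrate up, water clarity down, zooplankton density down, sediment load up (predicts nitrate down, not nitrate up)
(C) warming surface water — does not account for bird nesting decline, nitrate up, water clarity down, zooplankton density down, algal biomass up
(D) upstream dam release change — fails on bird nesting decline, nitrate up, zooplankton density down, algal biomass up, sediment load up, surface temperature up (predicts nitrate down, not nitrate up)
(E) algal bloom die-off — bird nesting decline NO; nitrate up NO; water clarity down yes; zooplankton density down NO; algal biomass up yes; sediment load up yes; surface temperature up NO
(F) nutrient upwelling — does not account for bird nesting decline, water clarity down, zooplankton density down, algal biomass up, surface temperature up
No candidate is consistent with all observations.

none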